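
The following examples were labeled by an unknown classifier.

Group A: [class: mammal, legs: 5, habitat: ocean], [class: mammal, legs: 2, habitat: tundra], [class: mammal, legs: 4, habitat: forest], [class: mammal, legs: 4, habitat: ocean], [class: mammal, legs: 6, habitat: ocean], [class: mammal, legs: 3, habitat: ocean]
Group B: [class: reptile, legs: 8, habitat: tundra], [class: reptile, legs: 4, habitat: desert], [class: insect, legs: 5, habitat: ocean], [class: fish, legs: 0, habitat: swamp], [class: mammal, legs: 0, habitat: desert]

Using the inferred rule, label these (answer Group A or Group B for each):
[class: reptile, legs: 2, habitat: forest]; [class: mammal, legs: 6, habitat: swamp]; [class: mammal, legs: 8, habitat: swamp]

Group B, Group A, Group A

The pattern is that an item is 'Group A' exactly when: class is mammal AND legs ≥ 2.
[class: reptile, legs: 2, habitat: forest] — class is reptile, legs = 2, hence Group B. [class: mammal, legs: 6, habitat: swamp] — class is mammal, legs = 6, hence Group A. [class: mammal, legs: 8, habitat: swamp] — class is mammal, legs = 8, hence Group A.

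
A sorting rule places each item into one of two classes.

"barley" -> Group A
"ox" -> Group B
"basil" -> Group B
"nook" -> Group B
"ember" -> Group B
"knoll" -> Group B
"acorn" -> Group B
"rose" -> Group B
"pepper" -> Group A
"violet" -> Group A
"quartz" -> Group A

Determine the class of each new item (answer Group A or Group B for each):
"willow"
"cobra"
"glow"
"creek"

Group A, Group B, Group B, Group B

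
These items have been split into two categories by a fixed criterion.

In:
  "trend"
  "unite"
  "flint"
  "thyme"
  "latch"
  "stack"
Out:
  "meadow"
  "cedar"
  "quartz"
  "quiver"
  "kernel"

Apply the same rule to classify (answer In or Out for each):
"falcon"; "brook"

Out, Out

'In' ⟺ odd length AND contains 't'.
"falcon" — length 6, no 't', hence Out.
"brook" — length 5, no 't', hence Out.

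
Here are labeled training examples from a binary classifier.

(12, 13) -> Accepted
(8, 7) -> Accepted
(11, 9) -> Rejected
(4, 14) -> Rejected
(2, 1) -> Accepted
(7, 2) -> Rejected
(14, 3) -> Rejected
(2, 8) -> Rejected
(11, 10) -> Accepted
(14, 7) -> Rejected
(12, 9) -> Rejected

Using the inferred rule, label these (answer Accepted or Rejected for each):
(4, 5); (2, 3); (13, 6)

The common property of the 'Accepted' items is: |first − second| ≤ 1. No 'Rejected' item has it.
(4, 5) — |4−5| = 1, hence Accepted. (2, 3) — |2−3| = 1, hence Accepted. (13, 6) — |13−6| = 7, hence Rejected.

Accepted, Accepted, Rejected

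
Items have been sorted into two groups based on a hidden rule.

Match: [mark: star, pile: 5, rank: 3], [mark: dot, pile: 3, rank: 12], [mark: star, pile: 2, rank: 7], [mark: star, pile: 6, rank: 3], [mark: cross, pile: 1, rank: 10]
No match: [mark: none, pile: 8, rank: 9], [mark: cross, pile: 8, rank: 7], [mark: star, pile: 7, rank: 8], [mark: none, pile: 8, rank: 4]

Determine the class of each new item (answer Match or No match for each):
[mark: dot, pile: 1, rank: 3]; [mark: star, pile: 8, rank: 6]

The pattern is that an item is 'Match' exactly when: pile ≤ 6.

Match, No match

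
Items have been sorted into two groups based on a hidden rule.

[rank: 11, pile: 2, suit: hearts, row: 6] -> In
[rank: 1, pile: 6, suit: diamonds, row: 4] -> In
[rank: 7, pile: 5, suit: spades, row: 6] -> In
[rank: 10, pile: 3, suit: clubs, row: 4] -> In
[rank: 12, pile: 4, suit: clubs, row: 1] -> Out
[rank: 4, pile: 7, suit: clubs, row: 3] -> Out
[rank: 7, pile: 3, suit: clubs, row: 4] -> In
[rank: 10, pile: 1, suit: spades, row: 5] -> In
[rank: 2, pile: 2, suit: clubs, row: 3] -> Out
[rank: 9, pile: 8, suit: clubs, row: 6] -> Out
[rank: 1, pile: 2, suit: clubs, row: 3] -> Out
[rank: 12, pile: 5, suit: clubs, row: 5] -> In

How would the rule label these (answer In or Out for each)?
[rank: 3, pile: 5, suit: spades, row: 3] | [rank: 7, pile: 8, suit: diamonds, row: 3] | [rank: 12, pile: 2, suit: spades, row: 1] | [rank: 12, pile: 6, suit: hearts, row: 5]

Out, Out, Out, In

All 'In' examples share one property — pile ≤ 6 AND row ≥ 4 — and every 'Out' example lacks it.
Out: [rank: 3, pile: 5, suit: spades, row: 3], since pile = 5, row = 3.
Out: [rank: 7, pile: 8, suit: diamonds, row: 3], since pile = 8, row = 3.
Out: [rank: 12, pile: 2, suit: spades, row: 1], since pile = 2, row = 1.
In: [rank: 12, pile: 6, suit: hearts, row: 5], since pile = 6, row = 5.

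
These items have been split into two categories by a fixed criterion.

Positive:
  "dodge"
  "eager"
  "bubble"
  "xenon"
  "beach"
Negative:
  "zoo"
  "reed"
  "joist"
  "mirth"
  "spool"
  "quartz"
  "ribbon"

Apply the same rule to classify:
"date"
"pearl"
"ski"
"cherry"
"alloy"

One predicate separates the groups cleanly: length ≥ 5 AND contains 'e'.

Negative, Positive, Negative, Positive, Negative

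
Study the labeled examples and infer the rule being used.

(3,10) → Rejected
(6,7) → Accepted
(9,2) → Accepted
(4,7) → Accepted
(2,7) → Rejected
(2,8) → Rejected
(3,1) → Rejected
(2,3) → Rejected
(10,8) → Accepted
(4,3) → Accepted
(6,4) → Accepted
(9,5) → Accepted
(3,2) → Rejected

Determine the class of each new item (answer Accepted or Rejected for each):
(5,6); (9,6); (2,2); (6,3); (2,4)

The rule appears to be: first ≥ 4.
(5,6): first 5 — has this property, so Accepted.
(9,6): first 9 — has this property, so Accepted.
(2,2): first 2 — lacks this property, so Rejected.
(6,3): first 6 — has this property, so Accepted.
(2,4): first 2 — lacks this property, so Rejected.

Accepted, Accepted, Rejected, Accepted, Rejected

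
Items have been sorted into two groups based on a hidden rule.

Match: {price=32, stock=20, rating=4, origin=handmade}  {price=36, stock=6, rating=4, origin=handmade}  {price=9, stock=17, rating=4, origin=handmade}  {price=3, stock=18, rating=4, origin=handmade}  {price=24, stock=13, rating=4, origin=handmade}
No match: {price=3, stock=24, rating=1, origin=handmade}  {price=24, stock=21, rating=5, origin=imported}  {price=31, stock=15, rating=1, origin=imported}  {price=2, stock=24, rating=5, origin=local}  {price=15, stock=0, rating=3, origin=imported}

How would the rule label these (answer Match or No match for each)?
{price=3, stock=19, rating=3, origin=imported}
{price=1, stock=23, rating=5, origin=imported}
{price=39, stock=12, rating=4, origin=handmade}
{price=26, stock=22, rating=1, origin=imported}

The simplest hypothesis consistent with all the labels is: rating = 4.

No match, No match, Match, No match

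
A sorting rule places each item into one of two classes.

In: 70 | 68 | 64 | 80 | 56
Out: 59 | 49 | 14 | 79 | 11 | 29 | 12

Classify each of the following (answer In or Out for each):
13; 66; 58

One predicate separates the groups cleanly: even AND at least 29.
13: Out (13 is odd, 13 < 29). 66: In (66 is even, 66 ≥ 29). 58: In (58 is even, 58 ≥ 29).

Out, In, In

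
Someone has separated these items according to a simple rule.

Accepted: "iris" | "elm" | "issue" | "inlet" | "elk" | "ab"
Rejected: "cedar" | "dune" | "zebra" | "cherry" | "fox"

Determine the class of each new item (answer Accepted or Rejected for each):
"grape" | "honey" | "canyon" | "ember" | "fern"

Rejected, Rejected, Rejected, Accepted, Rejected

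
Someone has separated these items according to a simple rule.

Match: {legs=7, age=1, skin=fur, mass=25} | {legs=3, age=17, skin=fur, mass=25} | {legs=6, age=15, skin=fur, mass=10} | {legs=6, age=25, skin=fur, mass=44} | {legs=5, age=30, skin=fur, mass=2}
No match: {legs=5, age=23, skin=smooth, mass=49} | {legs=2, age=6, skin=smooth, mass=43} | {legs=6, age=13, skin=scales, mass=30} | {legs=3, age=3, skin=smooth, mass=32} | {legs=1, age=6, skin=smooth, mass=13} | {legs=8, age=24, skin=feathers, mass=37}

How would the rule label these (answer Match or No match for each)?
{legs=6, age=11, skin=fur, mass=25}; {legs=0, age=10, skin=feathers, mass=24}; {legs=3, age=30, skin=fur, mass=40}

Match, No match, Match

The pattern is that an item is 'Match' exactly when: skin is fur.
{legs=6, age=11, skin=fur, mass=25} → skin is fur → Match. {legs=0, age=10, skin=feathers, mass=24} → skin is feathers → No match. {legs=3, age=30, skin=fur, mass=40} → skin is fur → Match.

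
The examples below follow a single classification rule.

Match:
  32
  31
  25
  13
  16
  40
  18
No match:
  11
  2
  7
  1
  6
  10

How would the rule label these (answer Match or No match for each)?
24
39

Match, Match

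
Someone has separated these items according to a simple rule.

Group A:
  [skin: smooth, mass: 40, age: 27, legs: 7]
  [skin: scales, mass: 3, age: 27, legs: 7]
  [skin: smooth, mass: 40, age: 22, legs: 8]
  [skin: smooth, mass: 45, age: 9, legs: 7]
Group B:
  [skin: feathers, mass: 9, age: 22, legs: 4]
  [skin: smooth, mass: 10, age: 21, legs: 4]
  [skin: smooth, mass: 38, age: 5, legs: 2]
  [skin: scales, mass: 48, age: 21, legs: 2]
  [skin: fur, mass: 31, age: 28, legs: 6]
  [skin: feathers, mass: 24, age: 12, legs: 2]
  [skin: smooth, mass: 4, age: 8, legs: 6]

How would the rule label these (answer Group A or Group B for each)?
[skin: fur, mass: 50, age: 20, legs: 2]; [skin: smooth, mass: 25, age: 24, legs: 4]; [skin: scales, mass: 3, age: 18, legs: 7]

The pattern is that an item is 'Group A' exactly when: legs ≥ 7.
[skin: fur, mass: 50, age: 20, legs: 2]: legs = 2 — fails this test, so Group B. [skin: smooth, mass: 25, age: 24, legs: 4]: legs = 4 — fails this test, so Group B. [skin: scales, mass: 3, age: 18, legs: 7]: legs = 7 — checks out, so Group A.

Group B, Group B, Group A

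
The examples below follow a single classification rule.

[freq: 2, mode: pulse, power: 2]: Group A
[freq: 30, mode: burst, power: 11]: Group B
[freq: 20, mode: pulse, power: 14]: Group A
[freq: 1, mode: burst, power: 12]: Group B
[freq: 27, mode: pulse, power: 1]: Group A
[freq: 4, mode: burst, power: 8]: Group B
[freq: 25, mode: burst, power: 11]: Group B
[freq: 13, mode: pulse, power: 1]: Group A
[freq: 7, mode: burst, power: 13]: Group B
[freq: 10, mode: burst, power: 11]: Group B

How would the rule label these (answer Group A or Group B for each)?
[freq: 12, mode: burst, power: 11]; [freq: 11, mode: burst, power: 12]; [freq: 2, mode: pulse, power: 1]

Group B, Group B, Group A

The pattern is that an item is 'Group A' exactly when: mode is pulse.
[freq: 12, mode: burst, power: 11]: mode is burst — doesn't qualify, so Group B. [freq: 11, mode: burst, power: 12]: mode is burst — doesn't qualify, so Group B. [freq: 2, mode: pulse, power: 1]: mode is pulse — checks out, so Group A.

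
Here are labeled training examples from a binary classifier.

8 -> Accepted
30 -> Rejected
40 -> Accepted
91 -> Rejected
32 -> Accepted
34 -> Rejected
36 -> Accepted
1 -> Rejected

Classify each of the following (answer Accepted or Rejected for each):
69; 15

Every 'Accepted' example satisfies: multiple of 4. None of the 'Rejected' examples do.
69: Rejected (69 = 4·17 + 1).
15: Rejected (15 = 4·3 + 3).

Rejected, Rejected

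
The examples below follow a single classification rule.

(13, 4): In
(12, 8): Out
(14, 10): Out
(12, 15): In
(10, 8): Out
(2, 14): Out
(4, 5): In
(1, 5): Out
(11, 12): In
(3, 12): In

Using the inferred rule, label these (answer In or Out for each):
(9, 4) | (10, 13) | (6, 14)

In, In, Out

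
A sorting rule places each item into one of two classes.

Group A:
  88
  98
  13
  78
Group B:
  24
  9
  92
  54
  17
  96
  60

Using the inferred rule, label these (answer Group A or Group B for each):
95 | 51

Group B, Group B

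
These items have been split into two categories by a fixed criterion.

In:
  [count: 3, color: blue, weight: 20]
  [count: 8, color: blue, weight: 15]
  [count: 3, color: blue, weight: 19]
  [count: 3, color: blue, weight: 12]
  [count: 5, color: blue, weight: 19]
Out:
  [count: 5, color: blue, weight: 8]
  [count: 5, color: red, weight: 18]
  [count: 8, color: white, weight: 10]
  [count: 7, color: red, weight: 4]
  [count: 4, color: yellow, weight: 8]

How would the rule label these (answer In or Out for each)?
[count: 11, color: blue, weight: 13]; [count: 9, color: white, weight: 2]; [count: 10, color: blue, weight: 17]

In, Out, In

Every 'In' example satisfies: color is blue AND weight ≥ 10. None of the 'Out' examples do.
In: [count: 11, color: blue, weight: 13], since color is blue, weight = 13. Out: [count: 9, color: white, weight: 2], since color is white, weight = 2. In: [count: 10, color: blue, weight: 17], since color is blue, weight = 17.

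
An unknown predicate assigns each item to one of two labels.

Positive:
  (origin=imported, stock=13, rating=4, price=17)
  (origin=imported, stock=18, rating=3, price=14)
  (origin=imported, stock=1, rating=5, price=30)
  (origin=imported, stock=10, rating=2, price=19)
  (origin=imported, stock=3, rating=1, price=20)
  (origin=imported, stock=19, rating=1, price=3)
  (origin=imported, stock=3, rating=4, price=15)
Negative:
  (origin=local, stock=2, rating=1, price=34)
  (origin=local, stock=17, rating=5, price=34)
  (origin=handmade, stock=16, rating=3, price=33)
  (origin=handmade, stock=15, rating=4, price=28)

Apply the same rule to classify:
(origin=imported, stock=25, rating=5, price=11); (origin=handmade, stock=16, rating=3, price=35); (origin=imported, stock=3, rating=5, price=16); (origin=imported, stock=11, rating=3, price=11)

'Positive' ⟺ origin is imported.
(origin=imported, stock=25, rating=5, price=11): origin is imported — checks out, so Positive.
(origin=handmade, stock=16, rating=3, price=35): origin is handmade — does not pass, so Negative.
(origin=imported, stock=3, rating=5, price=16): origin is imported — checks out, so Positive.
(origin=imported, stock=11, rating=3, price=11): origin is imported — checks out, so Positive.

Positive, Negative, Positive, Positive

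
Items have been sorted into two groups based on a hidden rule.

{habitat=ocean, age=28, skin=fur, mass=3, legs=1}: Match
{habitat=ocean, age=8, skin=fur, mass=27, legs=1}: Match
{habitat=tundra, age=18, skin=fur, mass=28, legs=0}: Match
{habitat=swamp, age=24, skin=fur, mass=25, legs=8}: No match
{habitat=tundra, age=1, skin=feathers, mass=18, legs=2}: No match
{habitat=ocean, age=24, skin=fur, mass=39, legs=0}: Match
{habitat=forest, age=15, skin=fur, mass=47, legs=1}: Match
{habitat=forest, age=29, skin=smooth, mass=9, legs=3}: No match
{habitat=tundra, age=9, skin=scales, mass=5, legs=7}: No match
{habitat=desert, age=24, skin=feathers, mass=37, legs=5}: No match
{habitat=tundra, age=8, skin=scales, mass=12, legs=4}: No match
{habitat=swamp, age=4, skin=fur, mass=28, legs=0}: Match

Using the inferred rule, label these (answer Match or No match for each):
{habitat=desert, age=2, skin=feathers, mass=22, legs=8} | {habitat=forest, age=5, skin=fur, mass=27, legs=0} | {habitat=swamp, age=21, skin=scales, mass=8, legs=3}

No match, Match, No match

The simplest hypothesis consistent with all the labels is: legs ≤ 1.
{habitat=desert, age=2, skin=feathers, mass=22, legs=8}: No match (legs = 8). {habitat=forest, age=5, skin=fur, mass=27, legs=0}: Match (legs = 0). {habitat=swamp, age=21, skin=scales, mass=8, legs=3}: No match (legs = 3).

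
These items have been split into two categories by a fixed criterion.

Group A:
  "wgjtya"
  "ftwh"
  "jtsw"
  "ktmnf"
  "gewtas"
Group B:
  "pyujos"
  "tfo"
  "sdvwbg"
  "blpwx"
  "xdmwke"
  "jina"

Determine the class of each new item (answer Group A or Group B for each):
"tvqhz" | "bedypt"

Every 'Group A' example satisfies: length ≥ 4 AND contains 't'. None of the 'Group B' examples do.
"tvqhz" — length 5, has 't', hence Group A. "bedypt" — length 6, has 't', hence Group A.

Group A, Group A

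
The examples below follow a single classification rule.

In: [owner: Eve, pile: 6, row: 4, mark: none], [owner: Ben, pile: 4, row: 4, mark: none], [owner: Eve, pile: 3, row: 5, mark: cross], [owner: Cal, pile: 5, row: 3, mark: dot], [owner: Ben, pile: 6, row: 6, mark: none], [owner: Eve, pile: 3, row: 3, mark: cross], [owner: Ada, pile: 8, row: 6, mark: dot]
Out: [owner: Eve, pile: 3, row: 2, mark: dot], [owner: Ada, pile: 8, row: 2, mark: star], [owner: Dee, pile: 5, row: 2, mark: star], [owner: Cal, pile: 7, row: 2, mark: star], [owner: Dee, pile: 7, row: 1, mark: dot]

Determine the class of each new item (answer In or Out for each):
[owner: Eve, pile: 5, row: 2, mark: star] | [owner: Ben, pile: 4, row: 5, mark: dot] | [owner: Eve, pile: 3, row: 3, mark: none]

The common property of the 'In' items is: row ≥ 3. No 'Out' item has it.
[owner: Eve, pile: 5, row: 2, mark: star] → row = 2 → Out.
[owner: Ben, pile: 4, row: 5, mark: dot] → row = 5 → In.
[owner: Eve, pile: 3, row: 3, mark: none] → row = 3 → In.

Out, In, In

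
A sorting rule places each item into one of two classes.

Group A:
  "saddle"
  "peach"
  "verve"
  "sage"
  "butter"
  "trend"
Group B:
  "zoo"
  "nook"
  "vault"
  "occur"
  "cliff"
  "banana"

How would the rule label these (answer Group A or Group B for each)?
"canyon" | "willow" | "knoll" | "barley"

Group B, Group B, Group B, Group A

Rule: contains 'e'. This holds for each 'Group A' example and fails for each 'Group B' one.
"canyon": no 'e', doesn't qualify → Group B. "willow": no 'e', doesn't qualify → Group B. "knoll": no 'e', doesn't qualify → Group B. "barley": has 'e', satisfies this → Group A.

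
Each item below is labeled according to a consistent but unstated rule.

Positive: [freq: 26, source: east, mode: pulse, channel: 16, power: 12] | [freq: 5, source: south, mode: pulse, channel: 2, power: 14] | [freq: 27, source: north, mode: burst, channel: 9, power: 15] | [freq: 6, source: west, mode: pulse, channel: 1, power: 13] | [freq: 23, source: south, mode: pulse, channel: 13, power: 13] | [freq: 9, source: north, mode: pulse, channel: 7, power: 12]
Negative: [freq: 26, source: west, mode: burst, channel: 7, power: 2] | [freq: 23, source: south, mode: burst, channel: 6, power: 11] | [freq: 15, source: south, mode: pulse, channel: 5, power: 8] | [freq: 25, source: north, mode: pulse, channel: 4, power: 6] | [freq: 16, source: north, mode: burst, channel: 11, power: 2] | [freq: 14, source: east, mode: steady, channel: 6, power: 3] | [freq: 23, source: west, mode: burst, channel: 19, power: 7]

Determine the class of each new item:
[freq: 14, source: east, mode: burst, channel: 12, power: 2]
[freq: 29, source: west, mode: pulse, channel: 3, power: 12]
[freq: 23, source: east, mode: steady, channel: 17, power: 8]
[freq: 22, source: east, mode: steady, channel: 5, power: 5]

Negative, Positive, Negative, Negative

A rule that fits every label: power ≥ 12 — true of each 'Positive' example, false of each 'Negative' one.
[freq: 14, source: east, mode: burst, channel: 12, power: 2]: power = 2 — doesn't qualify, so Negative. [freq: 29, source: west, mode: pulse, channel: 3, power: 12]: power = 12 — qualifies, so Positive. [freq: 23, source: east, mode: steady, channel: 17, power: 8]: power = 8 — doesn't qualify, so Negative. [freq: 22, source: east, mode: steady, channel: 5, power: 5]: power = 5 — doesn't qualify, so Negative.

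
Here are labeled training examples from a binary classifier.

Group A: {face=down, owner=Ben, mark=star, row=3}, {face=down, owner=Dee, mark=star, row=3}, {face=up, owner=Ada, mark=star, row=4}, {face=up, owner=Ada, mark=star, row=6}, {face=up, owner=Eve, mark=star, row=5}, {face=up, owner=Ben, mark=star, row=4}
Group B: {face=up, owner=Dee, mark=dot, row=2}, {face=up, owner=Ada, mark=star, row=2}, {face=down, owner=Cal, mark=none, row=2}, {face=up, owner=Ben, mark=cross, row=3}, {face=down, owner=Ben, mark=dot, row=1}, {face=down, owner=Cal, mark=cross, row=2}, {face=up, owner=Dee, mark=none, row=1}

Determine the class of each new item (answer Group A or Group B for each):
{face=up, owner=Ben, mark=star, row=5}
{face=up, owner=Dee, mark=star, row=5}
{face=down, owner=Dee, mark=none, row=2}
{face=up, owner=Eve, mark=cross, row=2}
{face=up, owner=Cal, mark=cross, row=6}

Group A, Group A, Group B, Group B, Group B

The rule appears to be: mark is star AND row ≥ 3.
{face=up, owner=Ben, mark=star, row=5}: mark is star, row = 5, passes → Group A. {face=up, owner=Dee, mark=star, row=5}: mark is star, row = 5, passes → Group A. {face=down, owner=Dee, mark=none, row=2}: mark is none, row = 2, doesn't match → Group B. {face=up, owner=Eve, mark=cross, row=2}: mark is cross, row = 2, doesn't match → Group B. {face=up, owner=Cal, mark=cross, row=6}: mark is cross, row = 6, doesn't match → Group B.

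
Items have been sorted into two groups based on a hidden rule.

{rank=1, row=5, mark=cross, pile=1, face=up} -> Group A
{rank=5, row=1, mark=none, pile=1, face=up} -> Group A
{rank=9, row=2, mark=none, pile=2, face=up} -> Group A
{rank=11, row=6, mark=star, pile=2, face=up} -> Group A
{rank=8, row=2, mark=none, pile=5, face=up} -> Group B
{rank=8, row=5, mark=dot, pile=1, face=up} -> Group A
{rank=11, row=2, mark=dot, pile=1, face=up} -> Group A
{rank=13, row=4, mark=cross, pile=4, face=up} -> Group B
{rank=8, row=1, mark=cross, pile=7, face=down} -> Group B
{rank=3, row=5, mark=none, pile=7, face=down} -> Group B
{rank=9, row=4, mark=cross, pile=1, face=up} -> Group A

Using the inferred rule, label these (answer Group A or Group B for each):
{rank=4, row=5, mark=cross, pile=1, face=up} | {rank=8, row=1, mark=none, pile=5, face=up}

Group A, Group B

The common property of the 'Group A' items is: pile ≤ 2. No 'Group B' item has it.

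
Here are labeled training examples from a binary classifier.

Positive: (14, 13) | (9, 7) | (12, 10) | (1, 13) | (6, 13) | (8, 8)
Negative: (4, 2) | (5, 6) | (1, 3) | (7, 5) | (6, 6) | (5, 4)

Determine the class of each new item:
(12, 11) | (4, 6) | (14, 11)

Positive, Negative, Positive

The rule appears to be: sum ≥ 14.
(12, 11): 12+11 = 23 — qualifies, so Positive. (4, 6): 4+6 = 10 — does not fit, so Negative. (14, 11): 14+11 = 25 — qualifies, so Positive.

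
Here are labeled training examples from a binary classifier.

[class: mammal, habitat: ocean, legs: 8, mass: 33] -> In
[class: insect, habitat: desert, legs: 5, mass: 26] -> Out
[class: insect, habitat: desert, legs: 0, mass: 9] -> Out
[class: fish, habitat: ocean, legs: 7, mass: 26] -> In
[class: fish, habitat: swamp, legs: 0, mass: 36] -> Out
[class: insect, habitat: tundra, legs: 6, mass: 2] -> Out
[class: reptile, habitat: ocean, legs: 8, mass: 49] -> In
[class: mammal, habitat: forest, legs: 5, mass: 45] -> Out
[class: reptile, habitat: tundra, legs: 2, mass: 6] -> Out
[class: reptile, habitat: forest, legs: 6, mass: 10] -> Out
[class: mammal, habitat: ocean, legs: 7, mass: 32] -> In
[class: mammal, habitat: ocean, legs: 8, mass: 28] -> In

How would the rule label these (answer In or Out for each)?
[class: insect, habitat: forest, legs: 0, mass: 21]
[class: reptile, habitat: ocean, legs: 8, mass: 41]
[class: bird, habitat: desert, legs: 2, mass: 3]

The classifier is using: habitat is ocean.
Out: [class: insect, habitat: forest, legs: 0, mass: 21], since habitat is forest.
In: [class: reptile, habitat: ocean, legs: 8, mass: 41], since habitat is ocean.
Out: [class: bird, habitat: desert, legs: 2, mass: 3], since habitat is desert.

Out, In, Out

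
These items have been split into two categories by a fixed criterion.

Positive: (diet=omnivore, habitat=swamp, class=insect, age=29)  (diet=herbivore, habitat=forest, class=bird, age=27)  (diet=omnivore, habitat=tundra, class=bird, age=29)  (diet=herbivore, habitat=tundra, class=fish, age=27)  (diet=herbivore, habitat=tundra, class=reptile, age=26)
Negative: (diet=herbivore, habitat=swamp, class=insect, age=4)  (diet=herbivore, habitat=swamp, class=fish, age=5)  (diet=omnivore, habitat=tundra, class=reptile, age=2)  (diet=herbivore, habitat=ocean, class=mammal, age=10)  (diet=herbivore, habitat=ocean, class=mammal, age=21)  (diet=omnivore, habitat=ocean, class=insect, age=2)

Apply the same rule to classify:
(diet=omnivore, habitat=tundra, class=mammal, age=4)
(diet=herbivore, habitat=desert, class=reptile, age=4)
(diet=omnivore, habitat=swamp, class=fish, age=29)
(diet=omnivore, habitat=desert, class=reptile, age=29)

The pattern is that an item is 'Positive' exactly when: age ≥ 26.
(diet=omnivore, habitat=tundra, class=mammal, age=4): age = 4 — does not pass, so Negative.
(diet=herbivore, habitat=desert, class=reptile, age=4): age = 4 — does not pass, so Negative.
(diet=omnivore, habitat=swamp, class=fish, age=29): age = 29 — meets the rule, so Positive.
(diet=omnivore, habitat=desert, class=reptile, age=29): age = 29 — meets the rule, so Positive.

Negative, Negative, Positive, Positive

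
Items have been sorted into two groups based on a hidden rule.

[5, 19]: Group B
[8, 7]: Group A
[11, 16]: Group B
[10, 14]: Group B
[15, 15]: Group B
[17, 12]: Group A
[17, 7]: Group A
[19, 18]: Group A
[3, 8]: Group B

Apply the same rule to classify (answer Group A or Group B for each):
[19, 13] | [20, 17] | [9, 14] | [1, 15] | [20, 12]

Group A, Group A, Group B, Group B, Group A

A rule that fits every label: first > second — true of each 'Group A' example, false of each 'Group B' one.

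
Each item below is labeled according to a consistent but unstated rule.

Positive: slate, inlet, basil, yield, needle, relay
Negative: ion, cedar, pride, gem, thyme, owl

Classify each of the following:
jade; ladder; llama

The classifier is using: length ≥ 5 AND contains 'l'.
jade → length 4, no 'l' → Negative. ladder → length 6, has 'l' → Positive. llama → length 5, has 'l' → Positive.

Negative, Positive, Positive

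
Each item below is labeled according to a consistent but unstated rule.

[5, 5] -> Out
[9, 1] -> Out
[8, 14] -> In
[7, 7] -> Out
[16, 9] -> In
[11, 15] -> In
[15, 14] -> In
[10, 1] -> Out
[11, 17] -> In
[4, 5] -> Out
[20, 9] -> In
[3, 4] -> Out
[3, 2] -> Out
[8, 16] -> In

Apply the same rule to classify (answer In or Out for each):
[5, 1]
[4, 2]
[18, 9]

Out, Out, In

The common property of the 'In' items is: sum ≥ 22. No 'Out' item has it.
[5, 1] → 5+1 = 6 → Out.
[4, 2] → 4+2 = 6 → Out.
[18, 9] → 18+9 = 27 → In.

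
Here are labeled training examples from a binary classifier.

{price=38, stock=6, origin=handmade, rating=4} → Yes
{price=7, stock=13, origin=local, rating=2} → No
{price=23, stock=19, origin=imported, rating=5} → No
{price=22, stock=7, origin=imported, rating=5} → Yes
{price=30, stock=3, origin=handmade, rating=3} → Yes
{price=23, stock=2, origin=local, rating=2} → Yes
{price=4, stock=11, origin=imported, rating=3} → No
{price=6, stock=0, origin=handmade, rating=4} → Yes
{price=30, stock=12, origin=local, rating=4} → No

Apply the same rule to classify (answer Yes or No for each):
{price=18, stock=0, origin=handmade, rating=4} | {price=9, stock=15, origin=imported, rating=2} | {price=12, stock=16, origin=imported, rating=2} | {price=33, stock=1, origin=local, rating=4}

The common property of the 'Yes' items is: stock ≤ 7. No 'No' item has it.
{price=18, stock=0, origin=handmade, rating=4} — stock = 0, hence Yes. {price=9, stock=15, origin=imported, rating=2} — stock = 15, hence No. {price=12, stock=16, origin=imported, rating=2} — stock = 16, hence No. {price=33, stock=1, origin=local, rating=4} — stock = 1, hence Yes.

Yes, No, No, Yes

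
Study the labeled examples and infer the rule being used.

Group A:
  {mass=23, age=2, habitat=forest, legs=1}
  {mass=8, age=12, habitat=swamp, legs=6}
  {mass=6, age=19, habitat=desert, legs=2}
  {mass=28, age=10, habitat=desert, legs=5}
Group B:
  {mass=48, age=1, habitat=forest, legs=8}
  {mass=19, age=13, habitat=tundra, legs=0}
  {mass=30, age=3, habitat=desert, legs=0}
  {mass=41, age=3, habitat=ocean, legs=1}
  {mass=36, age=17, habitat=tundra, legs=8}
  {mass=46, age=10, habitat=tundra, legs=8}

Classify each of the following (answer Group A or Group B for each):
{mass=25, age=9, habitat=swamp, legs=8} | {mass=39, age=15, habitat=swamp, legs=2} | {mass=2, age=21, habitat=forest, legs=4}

The rule appears to be: legs ≥ 1 AND mass ≤ 28.
{mass=25, age=9, habitat=swamp, legs=8}: legs = 8, mass = 25 — matches, so Group A.
{mass=39, age=15, habitat=swamp, legs=2}: legs = 2, mass = 39 — does not satisfy this, so Group B.
{mass=2, age=21, habitat=forest, legs=4}: legs = 4, mass = 2 — matches, so Group A.

Group A, Group B, Group A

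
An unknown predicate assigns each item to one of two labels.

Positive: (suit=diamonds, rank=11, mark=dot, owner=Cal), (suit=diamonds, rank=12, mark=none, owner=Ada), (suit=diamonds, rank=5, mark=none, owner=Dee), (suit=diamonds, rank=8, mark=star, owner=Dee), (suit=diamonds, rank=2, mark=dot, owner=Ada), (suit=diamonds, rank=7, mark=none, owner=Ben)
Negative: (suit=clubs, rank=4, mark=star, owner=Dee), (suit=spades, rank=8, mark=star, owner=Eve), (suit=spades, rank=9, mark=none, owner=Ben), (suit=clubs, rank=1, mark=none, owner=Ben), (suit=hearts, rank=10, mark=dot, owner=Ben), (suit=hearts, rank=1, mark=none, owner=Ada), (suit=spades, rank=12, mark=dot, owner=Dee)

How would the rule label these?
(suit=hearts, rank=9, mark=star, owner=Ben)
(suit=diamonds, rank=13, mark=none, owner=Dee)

A rule that fits every label: suit is diamonds — true of each 'Positive' example, false of each 'Negative' one.

Negative, Positive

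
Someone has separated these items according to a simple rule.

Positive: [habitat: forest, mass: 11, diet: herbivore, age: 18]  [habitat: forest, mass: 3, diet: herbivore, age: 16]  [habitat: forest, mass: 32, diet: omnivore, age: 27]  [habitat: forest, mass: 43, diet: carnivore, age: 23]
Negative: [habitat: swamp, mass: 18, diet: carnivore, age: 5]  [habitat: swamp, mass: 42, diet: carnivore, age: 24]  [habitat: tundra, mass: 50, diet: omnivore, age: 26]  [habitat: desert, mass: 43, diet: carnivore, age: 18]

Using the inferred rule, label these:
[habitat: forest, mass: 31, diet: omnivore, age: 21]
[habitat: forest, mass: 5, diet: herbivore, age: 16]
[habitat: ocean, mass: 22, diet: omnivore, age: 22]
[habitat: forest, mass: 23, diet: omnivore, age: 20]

The simplest hypothesis consistent with all the labels is: habitat is forest.
[habitat: forest, mass: 31, diet: omnivore, age: 21]: habitat is forest — qualifies, so Positive. [habitat: forest, mass: 5, diet: herbivore, age: 16]: habitat is forest — qualifies, so Positive. [habitat: ocean, mass: 22, diet: omnivore, age: 22]: habitat is ocean — doesn't qualify, so Negative. [habitat: forest, mass: 23, diet: omnivore, age: 20]: habitat is forest — qualifies, so Positive.

Positive, Positive, Negative, Positive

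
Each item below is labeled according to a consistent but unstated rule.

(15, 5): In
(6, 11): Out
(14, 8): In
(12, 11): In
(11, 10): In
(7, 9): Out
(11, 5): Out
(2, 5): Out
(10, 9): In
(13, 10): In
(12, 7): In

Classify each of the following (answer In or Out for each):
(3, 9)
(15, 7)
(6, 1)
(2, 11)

Out, In, Out, Out

One predicate separates the groups cleanly: sum ≥ 19.
(3, 9) → 3+9 = 12 → Out.
(15, 7) → 15+7 = 22 → In.
(6, 1) → 6+1 = 7 → Out.
(2, 11) → 2+11 = 13 → Out.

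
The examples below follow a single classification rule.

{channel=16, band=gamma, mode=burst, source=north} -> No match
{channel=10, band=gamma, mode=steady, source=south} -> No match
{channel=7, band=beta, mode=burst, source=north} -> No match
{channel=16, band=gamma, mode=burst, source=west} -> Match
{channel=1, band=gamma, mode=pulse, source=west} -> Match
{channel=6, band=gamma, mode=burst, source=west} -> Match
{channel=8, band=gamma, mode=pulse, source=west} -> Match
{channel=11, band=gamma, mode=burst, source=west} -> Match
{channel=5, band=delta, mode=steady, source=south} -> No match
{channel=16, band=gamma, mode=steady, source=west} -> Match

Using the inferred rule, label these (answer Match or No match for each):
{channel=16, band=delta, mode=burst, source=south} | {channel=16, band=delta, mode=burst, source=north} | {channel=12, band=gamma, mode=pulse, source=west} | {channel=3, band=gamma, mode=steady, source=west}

Rule: source is west. This holds for each 'Match' example and fails for each 'No match' one.

No match, No match, Match, Match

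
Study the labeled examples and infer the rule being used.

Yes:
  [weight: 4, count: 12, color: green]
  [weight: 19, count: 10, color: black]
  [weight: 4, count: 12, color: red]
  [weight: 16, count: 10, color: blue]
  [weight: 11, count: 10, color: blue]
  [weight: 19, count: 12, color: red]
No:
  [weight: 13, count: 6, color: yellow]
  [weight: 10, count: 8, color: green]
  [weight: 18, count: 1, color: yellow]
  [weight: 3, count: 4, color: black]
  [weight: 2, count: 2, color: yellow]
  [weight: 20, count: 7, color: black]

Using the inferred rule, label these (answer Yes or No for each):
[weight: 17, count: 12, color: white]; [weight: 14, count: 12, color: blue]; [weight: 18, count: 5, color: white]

Yes, Yes, No

A rule that fits every label: count ≥ 10 — true of each 'Yes' example, false of each 'No' one.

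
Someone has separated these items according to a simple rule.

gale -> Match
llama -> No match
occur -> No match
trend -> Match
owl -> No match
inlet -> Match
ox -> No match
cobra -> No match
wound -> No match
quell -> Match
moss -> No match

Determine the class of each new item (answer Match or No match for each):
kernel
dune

Match, Match

Rule: contains 'e'. This holds for each 'Match' example and fails for each 'No match' one.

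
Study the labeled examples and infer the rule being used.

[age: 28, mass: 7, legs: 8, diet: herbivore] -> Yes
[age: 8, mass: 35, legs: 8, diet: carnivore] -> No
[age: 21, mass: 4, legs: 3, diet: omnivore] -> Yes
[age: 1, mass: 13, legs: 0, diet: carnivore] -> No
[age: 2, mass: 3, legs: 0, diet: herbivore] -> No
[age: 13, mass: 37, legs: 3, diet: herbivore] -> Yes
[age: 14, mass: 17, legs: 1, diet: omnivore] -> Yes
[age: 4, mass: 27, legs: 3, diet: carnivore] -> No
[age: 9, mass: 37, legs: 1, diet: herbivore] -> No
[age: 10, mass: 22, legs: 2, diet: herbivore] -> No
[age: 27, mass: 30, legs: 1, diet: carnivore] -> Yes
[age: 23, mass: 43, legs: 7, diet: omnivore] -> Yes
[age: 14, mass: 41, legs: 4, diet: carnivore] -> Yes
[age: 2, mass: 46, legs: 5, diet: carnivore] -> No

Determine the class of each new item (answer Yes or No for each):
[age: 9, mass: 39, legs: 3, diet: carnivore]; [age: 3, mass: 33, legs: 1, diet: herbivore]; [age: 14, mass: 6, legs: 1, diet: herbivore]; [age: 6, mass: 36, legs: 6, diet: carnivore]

A rule that fits every label: age ≥ 13 — true of each 'Yes' example, false of each 'No' one.
[age: 9, mass: 39, legs: 3, diet: carnivore]: age = 9, lacks this property → No. [age: 3, mass: 33, legs: 1, diet: herbivore]: age = 3, lacks this property → No. [age: 14, mass: 6, legs: 1, diet: herbivore]: age = 14, passes → Yes. [age: 6, mass: 36, legs: 6, diet: carnivore]: age = 6, lacks this property → No.

No, No, Yes, No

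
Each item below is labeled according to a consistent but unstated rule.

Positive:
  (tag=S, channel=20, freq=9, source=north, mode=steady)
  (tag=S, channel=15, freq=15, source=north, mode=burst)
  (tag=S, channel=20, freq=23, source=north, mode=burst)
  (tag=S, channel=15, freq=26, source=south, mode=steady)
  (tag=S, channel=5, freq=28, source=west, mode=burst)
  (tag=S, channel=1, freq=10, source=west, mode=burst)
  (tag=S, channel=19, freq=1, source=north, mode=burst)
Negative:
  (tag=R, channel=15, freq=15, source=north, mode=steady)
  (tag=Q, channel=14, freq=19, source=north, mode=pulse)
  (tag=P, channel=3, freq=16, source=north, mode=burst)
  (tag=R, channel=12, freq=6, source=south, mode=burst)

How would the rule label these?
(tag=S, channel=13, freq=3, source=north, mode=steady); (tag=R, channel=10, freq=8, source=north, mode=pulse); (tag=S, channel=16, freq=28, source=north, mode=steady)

The pattern is that an item is 'Positive' exactly when: tag is S.
Positive: (tag=S, channel=13, freq=3, source=north, mode=steady), since tag is S. Negative: (tag=R, channel=10, freq=8, source=north, mode=pulse), since tag is R. Positive: (tag=S, channel=16, freq=28, source=north, mode=steady), since tag is S.

Positive, Negative, Positive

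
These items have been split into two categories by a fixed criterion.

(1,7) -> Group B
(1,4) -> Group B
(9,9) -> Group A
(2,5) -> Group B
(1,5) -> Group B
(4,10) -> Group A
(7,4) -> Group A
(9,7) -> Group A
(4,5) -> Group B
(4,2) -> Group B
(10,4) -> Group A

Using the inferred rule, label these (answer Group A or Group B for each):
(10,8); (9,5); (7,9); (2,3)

Group A, Group A, Group A, Group B

The rule appears to be: sum ≥ 11.
(10,8): 10+8 = 18 — has this property, so Group A. (9,5): 9+5 = 14 — has this property, so Group A. (7,9): 7+9 = 16 — has this property, so Group A. (2,3): 2+3 = 5 — does not satisfy this, so Group B.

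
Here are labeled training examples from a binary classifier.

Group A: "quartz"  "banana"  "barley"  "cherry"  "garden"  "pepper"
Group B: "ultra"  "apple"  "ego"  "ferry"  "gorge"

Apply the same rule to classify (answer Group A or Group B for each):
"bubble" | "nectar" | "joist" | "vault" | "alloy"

The pattern is that an item is 'Group A' exactly when: even length.
"bubble": Group A (length 6). "nectar": Group A (length 6). "joist": Group B (length 5). "vault": Group B (length 5). "alloy": Group B (length 5).

Group A, Group A, Group B, Group B, Group B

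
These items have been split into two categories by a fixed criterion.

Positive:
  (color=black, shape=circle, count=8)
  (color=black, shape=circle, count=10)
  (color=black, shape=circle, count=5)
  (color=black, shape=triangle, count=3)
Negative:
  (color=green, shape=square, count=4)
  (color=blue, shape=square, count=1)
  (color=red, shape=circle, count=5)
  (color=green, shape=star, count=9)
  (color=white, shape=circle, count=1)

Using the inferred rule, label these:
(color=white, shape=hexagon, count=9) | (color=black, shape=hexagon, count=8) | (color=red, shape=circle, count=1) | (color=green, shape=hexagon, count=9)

Negative, Positive, Negative, Negative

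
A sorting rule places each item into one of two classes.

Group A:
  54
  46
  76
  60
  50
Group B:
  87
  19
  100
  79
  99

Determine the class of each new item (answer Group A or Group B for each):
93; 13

One predicate separates the groups cleanly: even AND at most 76.
93: 93 is odd, 93 > 76 — does not fit, so Group B.
13: 13 is odd, 13 ≤ 76 — does not fit, so Group B.

Group B, Group B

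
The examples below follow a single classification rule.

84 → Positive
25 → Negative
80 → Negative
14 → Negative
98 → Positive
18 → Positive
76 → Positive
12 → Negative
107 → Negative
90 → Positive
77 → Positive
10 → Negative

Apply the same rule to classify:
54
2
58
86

The distinguishing property — digit sum ≥ 9 — holds for all the 'Positive' cases and none of the 'Negative' cases.
54: digit sum 5+4 = 9, passes → Positive. 2: digit sum 2, doesn't match → Negative. 58: digit sum 5+8 = 13, passes → Positive. 86: digit sum 8+6 = 14, passes → Positive.

Positive, Negative, Positive, Positive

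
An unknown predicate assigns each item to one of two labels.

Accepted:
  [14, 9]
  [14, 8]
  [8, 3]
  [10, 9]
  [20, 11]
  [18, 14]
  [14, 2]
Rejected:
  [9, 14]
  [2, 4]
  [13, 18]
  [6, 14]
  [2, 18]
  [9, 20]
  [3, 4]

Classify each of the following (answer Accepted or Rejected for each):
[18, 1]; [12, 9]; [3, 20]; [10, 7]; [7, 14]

One predicate separates the groups cleanly: first > second.
[18, 1]: Accepted (18 > 1).
[12, 9]: Accepted (12 > 9).
[3, 20]: Rejected (3 < 20).
[10, 7]: Accepted (10 > 7).
[7, 14]: Rejected (7 < 14).

Accepted, Accepted, Rejected, Accepted, Rejected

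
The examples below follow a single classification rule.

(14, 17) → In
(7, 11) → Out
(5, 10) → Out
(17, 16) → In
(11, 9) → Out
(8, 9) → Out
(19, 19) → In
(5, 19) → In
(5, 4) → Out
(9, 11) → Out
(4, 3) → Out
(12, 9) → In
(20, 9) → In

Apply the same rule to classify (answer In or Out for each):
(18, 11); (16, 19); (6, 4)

The pattern is that an item is 'In' exactly when: sum ≥ 21.

In, In, Out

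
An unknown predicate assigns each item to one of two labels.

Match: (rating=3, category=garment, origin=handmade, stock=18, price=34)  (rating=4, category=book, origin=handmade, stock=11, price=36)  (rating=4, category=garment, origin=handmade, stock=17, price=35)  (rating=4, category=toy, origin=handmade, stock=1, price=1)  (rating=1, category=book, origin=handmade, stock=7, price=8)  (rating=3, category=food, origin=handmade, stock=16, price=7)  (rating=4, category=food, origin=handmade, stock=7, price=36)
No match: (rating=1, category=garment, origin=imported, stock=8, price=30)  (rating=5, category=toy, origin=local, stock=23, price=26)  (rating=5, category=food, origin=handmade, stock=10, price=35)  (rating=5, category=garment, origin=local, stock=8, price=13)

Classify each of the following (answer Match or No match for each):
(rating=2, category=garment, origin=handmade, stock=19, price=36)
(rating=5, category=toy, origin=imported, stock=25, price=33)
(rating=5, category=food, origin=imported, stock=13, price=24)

Match, No match, No match

The distinguishing property — origin is handmade AND rating ≤ 4 — holds for all the 'Match' cases and none of the 'No match' cases.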